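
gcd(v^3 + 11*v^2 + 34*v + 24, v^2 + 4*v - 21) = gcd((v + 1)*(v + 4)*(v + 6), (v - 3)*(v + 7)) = 1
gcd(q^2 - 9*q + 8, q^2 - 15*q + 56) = q - 8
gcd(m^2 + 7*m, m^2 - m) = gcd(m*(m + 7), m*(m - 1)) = m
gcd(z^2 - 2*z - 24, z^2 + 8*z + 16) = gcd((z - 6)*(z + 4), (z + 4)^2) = z + 4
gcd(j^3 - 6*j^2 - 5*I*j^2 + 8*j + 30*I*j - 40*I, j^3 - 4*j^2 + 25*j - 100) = j^2 + j*(-4 - 5*I) + 20*I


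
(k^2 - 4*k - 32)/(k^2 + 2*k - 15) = (k^2 - 4*k - 32)/(k^2 + 2*k - 15)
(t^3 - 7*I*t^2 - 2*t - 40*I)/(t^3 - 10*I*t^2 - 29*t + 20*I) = (t + 2*I)/(t - I)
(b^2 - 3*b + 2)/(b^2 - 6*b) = (b^2 - 3*b + 2)/(b*(b - 6))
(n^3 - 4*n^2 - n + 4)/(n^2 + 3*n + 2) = (n^2 - 5*n + 4)/(n + 2)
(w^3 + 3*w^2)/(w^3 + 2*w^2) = (w + 3)/(w + 2)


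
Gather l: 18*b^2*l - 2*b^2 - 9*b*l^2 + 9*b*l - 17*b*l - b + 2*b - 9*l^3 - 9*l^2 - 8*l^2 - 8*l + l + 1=-2*b^2 + b - 9*l^3 + l^2*(-9*b - 17) + l*(18*b^2 - 8*b - 7) + 1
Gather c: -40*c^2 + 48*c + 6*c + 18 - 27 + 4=-40*c^2 + 54*c - 5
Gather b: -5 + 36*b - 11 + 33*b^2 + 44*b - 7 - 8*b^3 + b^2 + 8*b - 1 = -8*b^3 + 34*b^2 + 88*b - 24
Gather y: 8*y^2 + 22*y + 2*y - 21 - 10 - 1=8*y^2 + 24*y - 32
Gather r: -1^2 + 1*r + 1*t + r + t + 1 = 2*r + 2*t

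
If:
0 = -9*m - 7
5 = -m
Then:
No Solution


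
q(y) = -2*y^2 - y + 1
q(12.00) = -299.00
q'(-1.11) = 3.44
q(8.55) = -153.76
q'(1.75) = -8.00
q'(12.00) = -49.00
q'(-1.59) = 5.36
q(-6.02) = -65.46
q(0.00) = 1.00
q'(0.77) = -4.08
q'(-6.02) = 23.08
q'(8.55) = -35.20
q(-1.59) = -2.47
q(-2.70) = -10.88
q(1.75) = -6.88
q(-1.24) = -0.84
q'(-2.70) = 9.80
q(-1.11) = -0.35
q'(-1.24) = 3.96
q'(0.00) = -1.00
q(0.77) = -0.96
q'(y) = -4*y - 1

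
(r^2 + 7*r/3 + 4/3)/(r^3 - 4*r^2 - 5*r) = (r + 4/3)/(r*(r - 5))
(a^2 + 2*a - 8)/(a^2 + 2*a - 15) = (a^2 + 2*a - 8)/(a^2 + 2*a - 15)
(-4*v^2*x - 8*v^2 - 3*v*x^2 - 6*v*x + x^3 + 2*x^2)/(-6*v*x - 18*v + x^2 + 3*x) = (4*v^2*x + 8*v^2 + 3*v*x^2 + 6*v*x - x^3 - 2*x^2)/(6*v*x + 18*v - x^2 - 3*x)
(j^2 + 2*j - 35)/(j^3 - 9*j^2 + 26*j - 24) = (j^2 + 2*j - 35)/(j^3 - 9*j^2 + 26*j - 24)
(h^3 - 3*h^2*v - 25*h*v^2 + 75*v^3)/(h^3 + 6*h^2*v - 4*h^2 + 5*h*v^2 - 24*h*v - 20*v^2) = (h^2 - 8*h*v + 15*v^2)/(h^2 + h*v - 4*h - 4*v)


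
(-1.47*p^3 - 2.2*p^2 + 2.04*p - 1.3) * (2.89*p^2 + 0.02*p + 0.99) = -4.2483*p^5 - 6.3874*p^4 + 4.3963*p^3 - 5.8942*p^2 + 1.9936*p - 1.287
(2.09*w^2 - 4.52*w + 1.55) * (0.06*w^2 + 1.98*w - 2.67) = 0.1254*w^4 + 3.867*w^3 - 14.4369*w^2 + 15.1374*w - 4.1385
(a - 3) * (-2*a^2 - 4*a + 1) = -2*a^3 + 2*a^2 + 13*a - 3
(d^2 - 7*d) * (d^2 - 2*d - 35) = d^4 - 9*d^3 - 21*d^2 + 245*d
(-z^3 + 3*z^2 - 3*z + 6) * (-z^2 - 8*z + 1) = z^5 + 5*z^4 - 22*z^3 + 21*z^2 - 51*z + 6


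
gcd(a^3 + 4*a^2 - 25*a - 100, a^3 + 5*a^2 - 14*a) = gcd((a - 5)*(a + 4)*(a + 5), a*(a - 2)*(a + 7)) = 1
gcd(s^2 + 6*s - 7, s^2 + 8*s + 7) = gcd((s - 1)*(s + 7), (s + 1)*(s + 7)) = s + 7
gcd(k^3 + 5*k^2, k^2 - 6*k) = k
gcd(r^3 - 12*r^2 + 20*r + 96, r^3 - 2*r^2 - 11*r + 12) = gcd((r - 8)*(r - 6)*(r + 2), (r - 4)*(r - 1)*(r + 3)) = 1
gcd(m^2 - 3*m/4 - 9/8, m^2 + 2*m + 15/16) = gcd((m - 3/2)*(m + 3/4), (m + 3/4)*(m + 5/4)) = m + 3/4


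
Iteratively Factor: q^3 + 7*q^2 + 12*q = (q)*(q^2 + 7*q + 12) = q*(q + 3)*(q + 4)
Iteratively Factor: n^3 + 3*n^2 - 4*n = (n - 1)*(n^2 + 4*n) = n*(n - 1)*(n + 4)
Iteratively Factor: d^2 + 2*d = (d + 2)*(d)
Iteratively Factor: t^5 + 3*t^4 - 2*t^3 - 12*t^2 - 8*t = (t + 1)*(t^4 + 2*t^3 - 4*t^2 - 8*t) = (t + 1)*(t + 2)*(t^3 - 4*t) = (t + 1)*(t + 2)^2*(t^2 - 2*t) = (t - 2)*(t + 1)*(t + 2)^2*(t)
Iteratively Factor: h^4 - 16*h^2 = (h)*(h^3 - 16*h) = h*(h - 4)*(h^2 + 4*h) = h^2*(h - 4)*(h + 4)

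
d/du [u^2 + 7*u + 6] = 2*u + 7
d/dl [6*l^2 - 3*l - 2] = 12*l - 3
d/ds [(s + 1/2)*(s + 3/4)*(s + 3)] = 3*s^2 + 17*s/2 + 33/8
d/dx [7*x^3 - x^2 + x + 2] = 21*x^2 - 2*x + 1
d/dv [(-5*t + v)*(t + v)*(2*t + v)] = -13*t^2 - 4*t*v + 3*v^2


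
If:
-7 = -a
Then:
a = 7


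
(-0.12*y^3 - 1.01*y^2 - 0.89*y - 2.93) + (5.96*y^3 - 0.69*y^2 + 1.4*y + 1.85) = 5.84*y^3 - 1.7*y^2 + 0.51*y - 1.08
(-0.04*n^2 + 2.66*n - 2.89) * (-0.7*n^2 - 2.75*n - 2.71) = 0.028*n^4 - 1.752*n^3 - 5.1836*n^2 + 0.7389*n + 7.8319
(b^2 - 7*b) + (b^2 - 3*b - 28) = 2*b^2 - 10*b - 28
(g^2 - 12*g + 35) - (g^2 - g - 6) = 41 - 11*g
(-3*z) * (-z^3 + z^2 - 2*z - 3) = 3*z^4 - 3*z^3 + 6*z^2 + 9*z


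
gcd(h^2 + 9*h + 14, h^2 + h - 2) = h + 2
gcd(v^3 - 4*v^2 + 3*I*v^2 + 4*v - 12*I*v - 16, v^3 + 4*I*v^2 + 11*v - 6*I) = v - I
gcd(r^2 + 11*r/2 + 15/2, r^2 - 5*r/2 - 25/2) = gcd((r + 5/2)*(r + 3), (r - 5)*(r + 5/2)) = r + 5/2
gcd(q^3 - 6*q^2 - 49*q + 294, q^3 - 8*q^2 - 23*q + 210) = q^2 - 13*q + 42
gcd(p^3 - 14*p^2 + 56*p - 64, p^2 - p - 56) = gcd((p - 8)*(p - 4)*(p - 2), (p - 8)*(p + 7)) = p - 8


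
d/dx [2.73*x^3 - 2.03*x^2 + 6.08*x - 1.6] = 8.19*x^2 - 4.06*x + 6.08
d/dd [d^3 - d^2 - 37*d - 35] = 3*d^2 - 2*d - 37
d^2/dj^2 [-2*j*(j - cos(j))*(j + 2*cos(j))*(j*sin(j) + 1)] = 2*j^4*sin(j) + 4*j^3*sin(2*j) - 16*j^3*cos(j) - 25*j^2*sin(j) - 9*j^2*sin(3*j) + 2*j^2*cos(j) - 12*j^2*cos(2*j) + 8*j*sin(j) - 6*j*sin(2*j) + 4*j*cos(j) - 8*j*cos(2*j) + 12*j*cos(3*j) - 12*j + 2*sin(j) - 8*sin(2*j) + 2*sin(3*j) - 4*cos(j)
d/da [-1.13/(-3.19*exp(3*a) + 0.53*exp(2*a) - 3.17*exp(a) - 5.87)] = (-10.8141*exp(2*a) + 1.1978*exp(a) - 3.5821)*exp(a)/(3.19*exp(3*a) - 0.53*exp(2*a) + 3.17*exp(a) + 5.87)^2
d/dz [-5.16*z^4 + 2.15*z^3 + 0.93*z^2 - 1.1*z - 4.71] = -20.64*z^3 + 6.45*z^2 + 1.86*z - 1.1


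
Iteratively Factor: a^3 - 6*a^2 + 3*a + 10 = (a - 5)*(a^2 - a - 2) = (a - 5)*(a + 1)*(a - 2)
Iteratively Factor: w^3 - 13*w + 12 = (w - 1)*(w^2 + w - 12) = (w - 1)*(w + 4)*(w - 3)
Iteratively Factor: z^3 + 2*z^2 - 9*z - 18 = (z - 3)*(z^2 + 5*z + 6) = (z - 3)*(z + 3)*(z + 2)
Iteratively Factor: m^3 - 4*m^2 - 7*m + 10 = (m - 1)*(m^2 - 3*m - 10) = (m - 5)*(m - 1)*(m + 2)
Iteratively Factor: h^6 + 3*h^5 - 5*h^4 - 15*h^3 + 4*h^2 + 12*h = (h + 3)*(h^5 - 5*h^3 + 4*h) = h*(h + 3)*(h^4 - 5*h^2 + 4) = h*(h + 1)*(h + 3)*(h^3 - h^2 - 4*h + 4) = h*(h + 1)*(h + 2)*(h + 3)*(h^2 - 3*h + 2) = h*(h - 1)*(h + 1)*(h + 2)*(h + 3)*(h - 2)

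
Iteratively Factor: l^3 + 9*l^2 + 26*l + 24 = (l + 4)*(l^2 + 5*l + 6) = (l + 3)*(l + 4)*(l + 2)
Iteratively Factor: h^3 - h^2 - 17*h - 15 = (h + 3)*(h^2 - 4*h - 5) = (h + 1)*(h + 3)*(h - 5)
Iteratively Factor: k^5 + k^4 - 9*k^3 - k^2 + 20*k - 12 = (k + 2)*(k^4 - k^3 - 7*k^2 + 13*k - 6) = (k + 2)*(k + 3)*(k^3 - 4*k^2 + 5*k - 2) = (k - 1)*(k + 2)*(k + 3)*(k^2 - 3*k + 2) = (k - 2)*(k - 1)*(k + 2)*(k + 3)*(k - 1)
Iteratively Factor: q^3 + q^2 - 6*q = (q + 3)*(q^2 - 2*q) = q*(q + 3)*(q - 2)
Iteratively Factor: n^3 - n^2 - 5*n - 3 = (n - 3)*(n^2 + 2*n + 1) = (n - 3)*(n + 1)*(n + 1)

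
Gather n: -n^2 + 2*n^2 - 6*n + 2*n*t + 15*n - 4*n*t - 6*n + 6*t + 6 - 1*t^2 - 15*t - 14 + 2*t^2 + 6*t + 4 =n^2 + n*(3 - 2*t) + t^2 - 3*t - 4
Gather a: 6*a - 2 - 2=6*a - 4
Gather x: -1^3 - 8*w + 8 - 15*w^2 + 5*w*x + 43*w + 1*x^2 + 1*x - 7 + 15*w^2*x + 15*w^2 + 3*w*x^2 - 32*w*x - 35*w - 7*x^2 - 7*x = x^2*(3*w - 6) + x*(15*w^2 - 27*w - 6)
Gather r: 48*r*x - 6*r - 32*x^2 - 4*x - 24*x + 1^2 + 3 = r*(48*x - 6) - 32*x^2 - 28*x + 4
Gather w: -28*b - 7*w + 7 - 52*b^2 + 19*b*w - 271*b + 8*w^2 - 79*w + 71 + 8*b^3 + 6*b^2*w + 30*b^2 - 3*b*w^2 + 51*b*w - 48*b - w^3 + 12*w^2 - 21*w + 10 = 8*b^3 - 22*b^2 - 347*b - w^3 + w^2*(20 - 3*b) + w*(6*b^2 + 70*b - 107) + 88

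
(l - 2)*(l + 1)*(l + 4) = l^3 + 3*l^2 - 6*l - 8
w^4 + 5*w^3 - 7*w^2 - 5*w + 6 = (w - 1)^2*(w + 1)*(w + 6)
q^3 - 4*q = q*(q - 2)*(q + 2)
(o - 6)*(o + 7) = o^2 + o - 42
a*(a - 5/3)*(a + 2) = a^3 + a^2/3 - 10*a/3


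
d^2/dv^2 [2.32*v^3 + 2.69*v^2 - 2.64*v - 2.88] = 13.92*v + 5.38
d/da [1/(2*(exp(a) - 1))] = -1/(8*sinh(a/2)^2)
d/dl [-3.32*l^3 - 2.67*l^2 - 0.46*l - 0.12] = -9.96*l^2 - 5.34*l - 0.46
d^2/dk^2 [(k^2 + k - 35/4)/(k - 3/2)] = -80/(8*k^3 - 36*k^2 + 54*k - 27)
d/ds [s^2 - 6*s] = 2*s - 6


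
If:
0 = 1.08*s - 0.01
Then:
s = 0.01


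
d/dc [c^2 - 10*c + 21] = 2*c - 10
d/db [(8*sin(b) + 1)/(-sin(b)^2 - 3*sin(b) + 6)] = (8*sin(b)^2 + 2*sin(b) + 51)*cos(b)/(sin(b)^2 + 3*sin(b) - 6)^2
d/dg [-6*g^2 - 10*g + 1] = -12*g - 10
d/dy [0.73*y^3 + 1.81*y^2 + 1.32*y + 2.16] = 2.19*y^2 + 3.62*y + 1.32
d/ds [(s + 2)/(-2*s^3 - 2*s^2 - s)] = 2*(2*s^3 + 7*s^2 + 4*s + 1)/(s^2*(4*s^4 + 8*s^3 + 8*s^2 + 4*s + 1))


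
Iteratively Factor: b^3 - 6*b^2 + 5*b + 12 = (b + 1)*(b^2 - 7*b + 12) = (b - 3)*(b + 1)*(b - 4)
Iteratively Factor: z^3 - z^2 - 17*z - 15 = (z - 5)*(z^2 + 4*z + 3) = (z - 5)*(z + 3)*(z + 1)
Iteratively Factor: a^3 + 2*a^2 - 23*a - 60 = (a + 4)*(a^2 - 2*a - 15) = (a - 5)*(a + 4)*(a + 3)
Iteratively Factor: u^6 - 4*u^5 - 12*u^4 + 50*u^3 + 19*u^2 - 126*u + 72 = (u - 4)*(u^5 - 12*u^3 + 2*u^2 + 27*u - 18) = (u - 4)*(u + 2)*(u^4 - 2*u^3 - 8*u^2 + 18*u - 9) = (u - 4)*(u - 1)*(u + 2)*(u^3 - u^2 - 9*u + 9) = (u - 4)*(u - 1)^2*(u + 2)*(u^2 - 9) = (u - 4)*(u - 3)*(u - 1)^2*(u + 2)*(u + 3)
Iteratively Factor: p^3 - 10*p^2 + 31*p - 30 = (p - 5)*(p^2 - 5*p + 6) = (p - 5)*(p - 3)*(p - 2)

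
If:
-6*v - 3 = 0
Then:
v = -1/2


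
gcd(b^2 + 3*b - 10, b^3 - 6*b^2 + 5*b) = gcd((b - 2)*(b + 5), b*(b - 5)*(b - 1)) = 1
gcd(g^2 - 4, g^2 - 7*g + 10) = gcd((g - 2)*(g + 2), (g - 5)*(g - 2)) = g - 2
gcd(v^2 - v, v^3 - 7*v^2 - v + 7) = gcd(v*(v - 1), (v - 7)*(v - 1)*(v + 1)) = v - 1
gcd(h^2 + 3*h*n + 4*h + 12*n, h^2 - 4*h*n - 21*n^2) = h + 3*n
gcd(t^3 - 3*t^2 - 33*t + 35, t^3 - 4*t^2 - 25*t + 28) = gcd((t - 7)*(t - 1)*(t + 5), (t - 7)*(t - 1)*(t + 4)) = t^2 - 8*t + 7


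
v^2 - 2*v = v*(v - 2)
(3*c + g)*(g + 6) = 3*c*g + 18*c + g^2 + 6*g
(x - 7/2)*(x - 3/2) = x^2 - 5*x + 21/4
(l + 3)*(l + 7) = l^2 + 10*l + 21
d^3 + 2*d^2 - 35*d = d*(d - 5)*(d + 7)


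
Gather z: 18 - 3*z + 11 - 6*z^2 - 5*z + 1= -6*z^2 - 8*z + 30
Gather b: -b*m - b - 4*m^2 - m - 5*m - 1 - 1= b*(-m - 1) - 4*m^2 - 6*m - 2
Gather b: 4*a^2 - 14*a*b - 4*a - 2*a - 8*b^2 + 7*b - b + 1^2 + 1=4*a^2 - 6*a - 8*b^2 + b*(6 - 14*a) + 2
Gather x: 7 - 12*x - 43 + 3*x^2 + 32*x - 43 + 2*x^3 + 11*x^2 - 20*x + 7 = 2*x^3 + 14*x^2 - 72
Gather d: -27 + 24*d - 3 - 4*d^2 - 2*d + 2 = -4*d^2 + 22*d - 28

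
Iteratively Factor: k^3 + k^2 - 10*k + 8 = (k - 1)*(k^2 + 2*k - 8) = (k - 1)*(k + 4)*(k - 2)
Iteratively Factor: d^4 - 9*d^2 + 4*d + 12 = (d + 1)*(d^3 - d^2 - 8*d + 12) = (d - 2)*(d + 1)*(d^2 + d - 6) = (d - 2)*(d + 1)*(d + 3)*(d - 2)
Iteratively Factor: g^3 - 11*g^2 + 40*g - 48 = (g - 4)*(g^2 - 7*g + 12) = (g - 4)*(g - 3)*(g - 4)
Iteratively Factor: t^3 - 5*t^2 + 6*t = (t - 2)*(t^2 - 3*t) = t*(t - 2)*(t - 3)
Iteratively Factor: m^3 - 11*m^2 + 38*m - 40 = (m - 4)*(m^2 - 7*m + 10) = (m - 5)*(m - 4)*(m - 2)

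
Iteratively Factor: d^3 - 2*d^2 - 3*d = (d - 3)*(d^2 + d) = d*(d - 3)*(d + 1)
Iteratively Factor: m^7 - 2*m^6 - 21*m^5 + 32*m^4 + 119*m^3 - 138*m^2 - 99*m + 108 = (m + 1)*(m^6 - 3*m^5 - 18*m^4 + 50*m^3 + 69*m^2 - 207*m + 108) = (m - 1)*(m + 1)*(m^5 - 2*m^4 - 20*m^3 + 30*m^2 + 99*m - 108) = (m - 4)*(m - 1)*(m + 1)*(m^4 + 2*m^3 - 12*m^2 - 18*m + 27) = (m - 4)*(m - 1)*(m + 1)*(m + 3)*(m^3 - m^2 - 9*m + 9) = (m - 4)*(m - 1)*(m + 1)*(m + 3)^2*(m^2 - 4*m + 3) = (m - 4)*(m - 1)^2*(m + 1)*(m + 3)^2*(m - 3)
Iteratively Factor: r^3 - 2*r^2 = (r)*(r^2 - 2*r) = r^2*(r - 2)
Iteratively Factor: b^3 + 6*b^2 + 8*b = (b + 2)*(b^2 + 4*b) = b*(b + 2)*(b + 4)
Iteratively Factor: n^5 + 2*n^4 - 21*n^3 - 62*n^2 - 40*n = (n + 1)*(n^4 + n^3 - 22*n^2 - 40*n) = n*(n + 1)*(n^3 + n^2 - 22*n - 40) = n*(n - 5)*(n + 1)*(n^2 + 6*n + 8) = n*(n - 5)*(n + 1)*(n + 2)*(n + 4)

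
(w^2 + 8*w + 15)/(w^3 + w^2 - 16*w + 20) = (w + 3)/(w^2 - 4*w + 4)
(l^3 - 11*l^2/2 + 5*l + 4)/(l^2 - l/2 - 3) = (2*l^2 - 7*l - 4)/(2*l + 3)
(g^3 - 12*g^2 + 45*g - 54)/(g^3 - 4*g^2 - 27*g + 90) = (g - 3)/(g + 5)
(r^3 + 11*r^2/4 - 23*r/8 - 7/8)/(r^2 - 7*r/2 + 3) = (8*r^3 + 22*r^2 - 23*r - 7)/(4*(2*r^2 - 7*r + 6))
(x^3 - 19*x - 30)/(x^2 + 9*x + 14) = (x^2 - 2*x - 15)/(x + 7)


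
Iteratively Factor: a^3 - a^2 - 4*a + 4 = (a - 1)*(a^2 - 4) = (a - 2)*(a - 1)*(a + 2)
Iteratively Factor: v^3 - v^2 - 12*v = (v - 4)*(v^2 + 3*v) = v*(v - 4)*(v + 3)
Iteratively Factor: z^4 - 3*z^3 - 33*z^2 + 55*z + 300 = (z + 3)*(z^3 - 6*z^2 - 15*z + 100) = (z - 5)*(z + 3)*(z^2 - z - 20) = (z - 5)^2*(z + 3)*(z + 4)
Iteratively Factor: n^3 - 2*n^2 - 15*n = (n)*(n^2 - 2*n - 15) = n*(n + 3)*(n - 5)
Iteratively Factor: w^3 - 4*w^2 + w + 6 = (w - 3)*(w^2 - w - 2) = (w - 3)*(w + 1)*(w - 2)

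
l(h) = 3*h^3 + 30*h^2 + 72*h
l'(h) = 9*h^2 + 60*h + 72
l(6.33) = 2418.74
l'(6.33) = 812.42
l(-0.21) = -13.82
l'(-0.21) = 59.80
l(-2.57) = -37.82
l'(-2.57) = -22.76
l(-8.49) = -284.76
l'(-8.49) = 211.32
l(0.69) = 64.95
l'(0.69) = 117.68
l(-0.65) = -34.95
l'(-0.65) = 36.80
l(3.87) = 901.83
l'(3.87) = 438.99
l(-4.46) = 9.48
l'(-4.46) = -16.58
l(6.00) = 2160.00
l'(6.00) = 756.00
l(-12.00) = -1728.00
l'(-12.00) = 648.00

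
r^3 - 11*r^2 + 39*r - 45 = (r - 5)*(r - 3)^2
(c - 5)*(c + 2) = c^2 - 3*c - 10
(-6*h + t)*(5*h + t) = -30*h^2 - h*t + t^2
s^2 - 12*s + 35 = (s - 7)*(s - 5)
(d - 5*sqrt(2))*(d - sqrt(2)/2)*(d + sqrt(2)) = d^3 - 9*sqrt(2)*d^2/2 - 6*d + 5*sqrt(2)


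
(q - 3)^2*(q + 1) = q^3 - 5*q^2 + 3*q + 9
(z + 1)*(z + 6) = z^2 + 7*z + 6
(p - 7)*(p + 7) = p^2 - 49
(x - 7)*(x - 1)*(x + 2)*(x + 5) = x^4 - x^3 - 39*x^2 - 31*x + 70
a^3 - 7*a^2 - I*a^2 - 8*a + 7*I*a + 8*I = (a - 8)*(a + 1)*(a - I)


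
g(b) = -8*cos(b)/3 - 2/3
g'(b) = 8*sin(b)/3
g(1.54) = -0.75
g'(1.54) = 2.67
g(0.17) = -3.29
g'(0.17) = 0.45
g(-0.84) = -2.45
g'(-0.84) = -1.99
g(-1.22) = -1.58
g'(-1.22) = -2.50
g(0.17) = -3.29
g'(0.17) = 0.45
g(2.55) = 1.55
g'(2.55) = 1.49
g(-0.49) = -3.02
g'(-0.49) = -1.26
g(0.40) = -3.12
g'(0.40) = 1.04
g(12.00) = -2.92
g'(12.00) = -1.43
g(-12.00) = -2.92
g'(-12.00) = 1.43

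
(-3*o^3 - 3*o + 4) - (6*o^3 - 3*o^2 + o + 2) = -9*o^3 + 3*o^2 - 4*o + 2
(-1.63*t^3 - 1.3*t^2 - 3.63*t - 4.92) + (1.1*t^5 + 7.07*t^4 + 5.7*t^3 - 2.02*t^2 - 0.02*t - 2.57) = 1.1*t^5 + 7.07*t^4 + 4.07*t^3 - 3.32*t^2 - 3.65*t - 7.49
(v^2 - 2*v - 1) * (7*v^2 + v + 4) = 7*v^4 - 13*v^3 - 5*v^2 - 9*v - 4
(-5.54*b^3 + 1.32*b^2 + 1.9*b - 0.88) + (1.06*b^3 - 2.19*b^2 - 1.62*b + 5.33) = -4.48*b^3 - 0.87*b^2 + 0.28*b + 4.45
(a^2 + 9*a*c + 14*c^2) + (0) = a^2 + 9*a*c + 14*c^2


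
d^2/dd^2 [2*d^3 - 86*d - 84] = 12*d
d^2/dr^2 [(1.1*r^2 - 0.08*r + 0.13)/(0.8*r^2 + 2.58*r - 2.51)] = (8.88178419700125e-16*r^4 - 4.6432*r^3 + 13.752*r^2 + 0.646080000000002*r + 15.076836)/(0.512*r^6 + 4.9536*r^5 + 11.15616*r^4 - 13.910328*r^3 - 35.002452*r^2 + 48.762774*r - 15.813251)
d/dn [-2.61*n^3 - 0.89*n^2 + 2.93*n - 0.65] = -7.83*n^2 - 1.78*n + 2.93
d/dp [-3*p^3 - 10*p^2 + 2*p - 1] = -9*p^2 - 20*p + 2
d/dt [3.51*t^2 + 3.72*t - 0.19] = 7.02*t + 3.72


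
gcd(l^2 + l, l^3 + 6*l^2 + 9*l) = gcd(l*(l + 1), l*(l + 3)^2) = l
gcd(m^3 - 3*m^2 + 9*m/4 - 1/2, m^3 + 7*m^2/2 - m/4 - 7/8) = m - 1/2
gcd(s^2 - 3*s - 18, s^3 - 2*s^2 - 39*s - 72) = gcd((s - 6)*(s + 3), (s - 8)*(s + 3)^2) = s + 3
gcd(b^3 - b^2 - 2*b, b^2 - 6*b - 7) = b + 1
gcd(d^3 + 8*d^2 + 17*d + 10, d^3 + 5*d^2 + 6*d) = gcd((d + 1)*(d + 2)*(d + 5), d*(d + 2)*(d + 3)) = d + 2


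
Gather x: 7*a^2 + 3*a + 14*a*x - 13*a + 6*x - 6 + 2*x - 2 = 7*a^2 - 10*a + x*(14*a + 8) - 8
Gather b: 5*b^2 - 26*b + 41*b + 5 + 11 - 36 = 5*b^2 + 15*b - 20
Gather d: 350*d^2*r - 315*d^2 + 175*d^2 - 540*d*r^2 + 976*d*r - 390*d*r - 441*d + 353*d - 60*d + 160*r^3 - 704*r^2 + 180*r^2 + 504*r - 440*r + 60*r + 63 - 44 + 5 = d^2*(350*r - 140) + d*(-540*r^2 + 586*r - 148) + 160*r^3 - 524*r^2 + 124*r + 24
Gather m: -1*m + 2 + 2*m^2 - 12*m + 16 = 2*m^2 - 13*m + 18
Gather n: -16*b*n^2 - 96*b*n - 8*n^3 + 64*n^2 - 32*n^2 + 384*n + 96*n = -8*n^3 + n^2*(32 - 16*b) + n*(480 - 96*b)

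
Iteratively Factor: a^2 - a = (a - 1)*(a)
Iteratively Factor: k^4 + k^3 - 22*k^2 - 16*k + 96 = (k - 4)*(k^3 + 5*k^2 - 2*k - 24) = (k - 4)*(k + 3)*(k^2 + 2*k - 8) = (k - 4)*(k + 3)*(k + 4)*(k - 2)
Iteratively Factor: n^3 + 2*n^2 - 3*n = (n + 3)*(n^2 - n) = (n - 1)*(n + 3)*(n)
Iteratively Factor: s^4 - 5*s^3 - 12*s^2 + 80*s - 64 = (s + 4)*(s^3 - 9*s^2 + 24*s - 16) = (s - 1)*(s + 4)*(s^2 - 8*s + 16) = (s - 4)*(s - 1)*(s + 4)*(s - 4)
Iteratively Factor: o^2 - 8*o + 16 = (o - 4)*(o - 4)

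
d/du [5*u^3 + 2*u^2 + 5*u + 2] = 15*u^2 + 4*u + 5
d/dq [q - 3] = 1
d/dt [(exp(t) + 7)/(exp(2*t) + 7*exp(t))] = -exp(-t)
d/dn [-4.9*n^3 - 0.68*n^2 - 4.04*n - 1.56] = -14.7*n^2 - 1.36*n - 4.04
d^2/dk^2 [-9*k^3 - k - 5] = -54*k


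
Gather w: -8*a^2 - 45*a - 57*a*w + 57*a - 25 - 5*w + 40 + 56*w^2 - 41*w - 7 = -8*a^2 + 12*a + 56*w^2 + w*(-57*a - 46) + 8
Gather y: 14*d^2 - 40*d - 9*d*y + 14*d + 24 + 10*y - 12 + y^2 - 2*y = 14*d^2 - 26*d + y^2 + y*(8 - 9*d) + 12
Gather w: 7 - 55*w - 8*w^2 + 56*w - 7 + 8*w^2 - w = 0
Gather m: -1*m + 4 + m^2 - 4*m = m^2 - 5*m + 4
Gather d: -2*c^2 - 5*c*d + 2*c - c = -2*c^2 - 5*c*d + c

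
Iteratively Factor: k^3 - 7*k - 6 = (k + 1)*(k^2 - k - 6) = (k + 1)*(k + 2)*(k - 3)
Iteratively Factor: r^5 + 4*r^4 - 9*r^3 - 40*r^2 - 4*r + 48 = (r + 2)*(r^4 + 2*r^3 - 13*r^2 - 14*r + 24) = (r + 2)^2*(r^3 - 13*r + 12) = (r - 3)*(r + 2)^2*(r^2 + 3*r - 4) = (r - 3)*(r - 1)*(r + 2)^2*(r + 4)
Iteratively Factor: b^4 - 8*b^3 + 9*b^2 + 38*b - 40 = (b + 2)*(b^3 - 10*b^2 + 29*b - 20) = (b - 4)*(b + 2)*(b^2 - 6*b + 5) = (b - 5)*(b - 4)*(b + 2)*(b - 1)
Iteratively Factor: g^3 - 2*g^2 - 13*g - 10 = (g + 2)*(g^2 - 4*g - 5) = (g - 5)*(g + 2)*(g + 1)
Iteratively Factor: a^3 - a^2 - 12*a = (a + 3)*(a^2 - 4*a) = (a - 4)*(a + 3)*(a)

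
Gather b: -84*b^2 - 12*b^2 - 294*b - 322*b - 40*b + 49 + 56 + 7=-96*b^2 - 656*b + 112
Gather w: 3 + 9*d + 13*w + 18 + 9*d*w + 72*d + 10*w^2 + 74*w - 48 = 81*d + 10*w^2 + w*(9*d + 87) - 27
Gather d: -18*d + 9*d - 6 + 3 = -9*d - 3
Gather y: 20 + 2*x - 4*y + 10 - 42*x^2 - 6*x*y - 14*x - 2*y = -42*x^2 - 12*x + y*(-6*x - 6) + 30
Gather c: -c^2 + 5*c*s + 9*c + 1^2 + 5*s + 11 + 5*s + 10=-c^2 + c*(5*s + 9) + 10*s + 22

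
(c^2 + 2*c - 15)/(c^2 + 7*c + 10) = (c - 3)/(c + 2)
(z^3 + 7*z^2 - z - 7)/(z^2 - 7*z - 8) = (z^2 + 6*z - 7)/(z - 8)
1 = 1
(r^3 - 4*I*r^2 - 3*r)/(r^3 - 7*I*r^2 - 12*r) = (r - I)/(r - 4*I)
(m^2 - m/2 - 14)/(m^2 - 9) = (m^2 - m/2 - 14)/(m^2 - 9)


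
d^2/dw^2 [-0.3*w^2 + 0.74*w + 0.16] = -0.600000000000000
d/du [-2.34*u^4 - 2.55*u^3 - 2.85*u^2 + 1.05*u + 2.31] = -9.36*u^3 - 7.65*u^2 - 5.7*u + 1.05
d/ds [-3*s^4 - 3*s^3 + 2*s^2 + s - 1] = -12*s^3 - 9*s^2 + 4*s + 1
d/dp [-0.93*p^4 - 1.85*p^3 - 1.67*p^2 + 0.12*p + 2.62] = -3.72*p^3 - 5.55*p^2 - 3.34*p + 0.12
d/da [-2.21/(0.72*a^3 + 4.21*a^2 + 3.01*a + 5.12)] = (4.7736*a^2 + 18.6082*a + 6.6521)/(0.72*a^3 + 4.21*a^2 + 3.01*a + 5.12)^2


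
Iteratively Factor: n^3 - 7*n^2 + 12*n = (n - 4)*(n^2 - 3*n) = n*(n - 4)*(n - 3)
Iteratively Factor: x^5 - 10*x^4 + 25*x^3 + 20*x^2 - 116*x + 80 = (x - 1)*(x^4 - 9*x^3 + 16*x^2 + 36*x - 80) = (x - 5)*(x - 1)*(x^3 - 4*x^2 - 4*x + 16) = (x - 5)*(x - 2)*(x - 1)*(x^2 - 2*x - 8) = (x - 5)*(x - 2)*(x - 1)*(x + 2)*(x - 4)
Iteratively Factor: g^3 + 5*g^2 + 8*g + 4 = (g + 2)*(g^2 + 3*g + 2) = (g + 2)^2*(g + 1)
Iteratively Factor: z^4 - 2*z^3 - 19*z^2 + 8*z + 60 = (z + 2)*(z^3 - 4*z^2 - 11*z + 30) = (z - 2)*(z + 2)*(z^2 - 2*z - 15) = (z - 5)*(z - 2)*(z + 2)*(z + 3)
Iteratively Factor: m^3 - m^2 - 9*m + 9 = (m + 3)*(m^2 - 4*m + 3) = (m - 1)*(m + 3)*(m - 3)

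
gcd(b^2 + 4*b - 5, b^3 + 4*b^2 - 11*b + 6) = b - 1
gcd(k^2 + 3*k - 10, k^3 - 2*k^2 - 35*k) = k + 5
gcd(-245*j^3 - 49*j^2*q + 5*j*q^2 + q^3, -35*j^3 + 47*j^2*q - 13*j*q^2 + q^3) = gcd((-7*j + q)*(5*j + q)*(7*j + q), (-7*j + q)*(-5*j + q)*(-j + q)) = -7*j + q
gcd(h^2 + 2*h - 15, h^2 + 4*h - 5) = h + 5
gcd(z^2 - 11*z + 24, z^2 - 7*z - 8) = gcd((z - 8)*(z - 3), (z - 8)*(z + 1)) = z - 8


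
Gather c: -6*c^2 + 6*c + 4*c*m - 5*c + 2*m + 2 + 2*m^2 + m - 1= -6*c^2 + c*(4*m + 1) + 2*m^2 + 3*m + 1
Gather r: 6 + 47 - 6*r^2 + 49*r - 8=-6*r^2 + 49*r + 45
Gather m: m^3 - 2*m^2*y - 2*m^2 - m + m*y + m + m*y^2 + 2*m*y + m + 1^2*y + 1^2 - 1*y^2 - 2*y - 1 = m^3 + m^2*(-2*y - 2) + m*(y^2 + 3*y + 1) - y^2 - y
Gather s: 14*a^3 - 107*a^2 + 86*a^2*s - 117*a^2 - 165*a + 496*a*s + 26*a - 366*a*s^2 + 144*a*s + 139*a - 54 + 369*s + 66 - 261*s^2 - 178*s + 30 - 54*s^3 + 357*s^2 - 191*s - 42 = 14*a^3 - 224*a^2 - 54*s^3 + s^2*(96 - 366*a) + s*(86*a^2 + 640*a)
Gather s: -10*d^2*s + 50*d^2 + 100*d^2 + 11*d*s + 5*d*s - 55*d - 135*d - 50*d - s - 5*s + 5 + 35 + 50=150*d^2 - 240*d + s*(-10*d^2 + 16*d - 6) + 90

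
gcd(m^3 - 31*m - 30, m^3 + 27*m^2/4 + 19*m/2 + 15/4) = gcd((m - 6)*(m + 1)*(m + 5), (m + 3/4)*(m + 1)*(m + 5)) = m^2 + 6*m + 5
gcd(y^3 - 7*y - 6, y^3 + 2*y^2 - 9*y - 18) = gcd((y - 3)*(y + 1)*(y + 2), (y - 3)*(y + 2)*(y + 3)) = y^2 - y - 6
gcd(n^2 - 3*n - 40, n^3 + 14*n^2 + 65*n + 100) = n + 5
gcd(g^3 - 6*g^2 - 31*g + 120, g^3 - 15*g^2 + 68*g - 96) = g^2 - 11*g + 24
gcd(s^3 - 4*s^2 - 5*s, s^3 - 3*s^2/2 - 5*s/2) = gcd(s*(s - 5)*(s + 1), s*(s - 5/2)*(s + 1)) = s^2 + s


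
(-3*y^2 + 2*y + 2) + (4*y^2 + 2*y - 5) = y^2 + 4*y - 3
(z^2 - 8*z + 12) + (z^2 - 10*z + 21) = 2*z^2 - 18*z + 33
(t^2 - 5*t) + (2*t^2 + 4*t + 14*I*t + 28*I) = 3*t^2 - t + 14*I*t + 28*I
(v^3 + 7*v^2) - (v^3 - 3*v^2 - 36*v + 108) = 10*v^2 + 36*v - 108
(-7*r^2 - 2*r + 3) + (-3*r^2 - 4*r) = -10*r^2 - 6*r + 3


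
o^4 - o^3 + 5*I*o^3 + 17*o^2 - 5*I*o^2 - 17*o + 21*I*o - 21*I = (o - 3*I)*(o + 7*I)*(-I*o + 1)*(I*o - I)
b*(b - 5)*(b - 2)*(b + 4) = b^4 - 3*b^3 - 18*b^2 + 40*b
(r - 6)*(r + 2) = r^2 - 4*r - 12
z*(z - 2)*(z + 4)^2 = z^4 + 6*z^3 - 32*z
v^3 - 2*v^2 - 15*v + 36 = (v - 3)^2*(v + 4)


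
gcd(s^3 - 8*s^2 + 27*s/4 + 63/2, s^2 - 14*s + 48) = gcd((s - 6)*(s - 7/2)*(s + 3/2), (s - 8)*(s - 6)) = s - 6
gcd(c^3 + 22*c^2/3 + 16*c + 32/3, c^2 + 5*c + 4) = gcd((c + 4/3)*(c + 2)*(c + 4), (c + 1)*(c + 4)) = c + 4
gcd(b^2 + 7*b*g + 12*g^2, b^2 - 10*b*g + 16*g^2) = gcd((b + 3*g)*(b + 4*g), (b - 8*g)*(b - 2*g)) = 1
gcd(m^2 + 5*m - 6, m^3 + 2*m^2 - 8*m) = 1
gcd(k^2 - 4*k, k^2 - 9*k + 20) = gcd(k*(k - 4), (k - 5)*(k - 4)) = k - 4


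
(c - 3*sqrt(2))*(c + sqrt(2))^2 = c^3 - sqrt(2)*c^2 - 10*c - 6*sqrt(2)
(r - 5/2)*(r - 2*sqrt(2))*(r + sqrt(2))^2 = r^4 - 5*r^3/2 - 6*r^2 - 4*sqrt(2)*r + 15*r + 10*sqrt(2)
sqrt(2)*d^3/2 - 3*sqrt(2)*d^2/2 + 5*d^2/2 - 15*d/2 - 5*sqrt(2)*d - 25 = (d - 5)*(d + 5*sqrt(2)/2)*(sqrt(2)*d/2 + sqrt(2))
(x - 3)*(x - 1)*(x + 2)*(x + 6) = x^4 + 4*x^3 - 17*x^2 - 24*x + 36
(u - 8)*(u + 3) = u^2 - 5*u - 24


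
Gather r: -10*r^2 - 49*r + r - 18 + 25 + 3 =-10*r^2 - 48*r + 10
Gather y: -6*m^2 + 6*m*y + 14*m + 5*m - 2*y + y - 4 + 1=-6*m^2 + 19*m + y*(6*m - 1) - 3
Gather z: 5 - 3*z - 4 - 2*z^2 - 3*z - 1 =-2*z^2 - 6*z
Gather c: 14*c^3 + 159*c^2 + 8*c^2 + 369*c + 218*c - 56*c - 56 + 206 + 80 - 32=14*c^3 + 167*c^2 + 531*c + 198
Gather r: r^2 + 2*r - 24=r^2 + 2*r - 24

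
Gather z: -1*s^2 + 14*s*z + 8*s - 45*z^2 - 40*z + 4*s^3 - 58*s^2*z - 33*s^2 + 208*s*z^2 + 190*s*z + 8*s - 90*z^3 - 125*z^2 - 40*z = 4*s^3 - 34*s^2 + 16*s - 90*z^3 + z^2*(208*s - 170) + z*(-58*s^2 + 204*s - 80)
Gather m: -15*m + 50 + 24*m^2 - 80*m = 24*m^2 - 95*m + 50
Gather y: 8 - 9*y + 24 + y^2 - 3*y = y^2 - 12*y + 32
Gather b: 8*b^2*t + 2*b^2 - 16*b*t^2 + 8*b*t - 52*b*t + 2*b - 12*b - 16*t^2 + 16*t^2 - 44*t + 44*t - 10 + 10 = b^2*(8*t + 2) + b*(-16*t^2 - 44*t - 10)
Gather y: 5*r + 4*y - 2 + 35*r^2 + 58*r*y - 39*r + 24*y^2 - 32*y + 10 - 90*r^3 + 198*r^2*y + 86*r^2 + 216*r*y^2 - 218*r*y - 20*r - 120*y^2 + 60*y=-90*r^3 + 121*r^2 - 54*r + y^2*(216*r - 96) + y*(198*r^2 - 160*r + 32) + 8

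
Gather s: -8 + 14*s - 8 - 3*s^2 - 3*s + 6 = -3*s^2 + 11*s - 10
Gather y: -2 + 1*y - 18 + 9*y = 10*y - 20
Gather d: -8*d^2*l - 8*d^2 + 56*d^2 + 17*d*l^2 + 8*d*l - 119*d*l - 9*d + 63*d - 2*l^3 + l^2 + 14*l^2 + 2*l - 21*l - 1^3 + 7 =d^2*(48 - 8*l) + d*(17*l^2 - 111*l + 54) - 2*l^3 + 15*l^2 - 19*l + 6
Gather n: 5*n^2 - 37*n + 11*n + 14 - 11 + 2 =5*n^2 - 26*n + 5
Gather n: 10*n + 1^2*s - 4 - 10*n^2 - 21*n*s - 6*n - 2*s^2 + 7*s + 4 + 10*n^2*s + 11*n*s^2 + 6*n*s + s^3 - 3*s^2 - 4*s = n^2*(10*s - 10) + n*(11*s^2 - 15*s + 4) + s^3 - 5*s^2 + 4*s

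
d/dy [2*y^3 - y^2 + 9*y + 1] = 6*y^2 - 2*y + 9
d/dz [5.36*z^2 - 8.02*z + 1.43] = 10.72*z - 8.02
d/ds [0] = 0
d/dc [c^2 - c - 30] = 2*c - 1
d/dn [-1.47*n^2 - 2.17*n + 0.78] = -2.94*n - 2.17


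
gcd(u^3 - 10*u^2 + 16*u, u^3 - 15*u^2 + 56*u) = u^2 - 8*u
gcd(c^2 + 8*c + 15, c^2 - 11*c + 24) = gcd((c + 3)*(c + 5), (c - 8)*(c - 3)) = 1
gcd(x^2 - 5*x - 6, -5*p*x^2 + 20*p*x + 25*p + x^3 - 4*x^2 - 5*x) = x + 1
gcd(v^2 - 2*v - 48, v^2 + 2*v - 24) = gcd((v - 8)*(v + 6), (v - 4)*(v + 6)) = v + 6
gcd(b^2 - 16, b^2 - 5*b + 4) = b - 4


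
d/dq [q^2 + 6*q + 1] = 2*q + 6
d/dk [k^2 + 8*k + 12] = 2*k + 8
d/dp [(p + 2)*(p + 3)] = 2*p + 5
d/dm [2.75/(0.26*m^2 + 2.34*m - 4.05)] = (-1.43*m - 6.435)/(0.26*m^2 + 2.34*m - 4.05)^2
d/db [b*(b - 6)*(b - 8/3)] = 3*b^2 - 52*b/3 + 16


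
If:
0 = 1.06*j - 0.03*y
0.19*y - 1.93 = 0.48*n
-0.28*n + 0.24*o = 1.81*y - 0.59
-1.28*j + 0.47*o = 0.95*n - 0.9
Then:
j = -0.01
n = -4.18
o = -10.40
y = -0.41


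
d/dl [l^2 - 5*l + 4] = 2*l - 5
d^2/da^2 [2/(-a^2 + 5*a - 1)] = 4*(a^2 - 5*a - (2*a - 5)^2 + 1)/(a^2 - 5*a + 1)^3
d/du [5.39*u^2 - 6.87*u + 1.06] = 10.78*u - 6.87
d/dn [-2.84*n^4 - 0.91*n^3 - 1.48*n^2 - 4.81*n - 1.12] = -11.36*n^3 - 2.73*n^2 - 2.96*n - 4.81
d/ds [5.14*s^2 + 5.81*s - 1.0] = 10.28*s + 5.81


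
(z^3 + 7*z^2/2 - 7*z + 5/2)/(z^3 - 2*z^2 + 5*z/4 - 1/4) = 2*(z + 5)/(2*z - 1)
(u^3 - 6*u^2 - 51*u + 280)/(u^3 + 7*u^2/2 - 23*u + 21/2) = 2*(u^2 - 13*u + 40)/(2*u^2 - 7*u + 3)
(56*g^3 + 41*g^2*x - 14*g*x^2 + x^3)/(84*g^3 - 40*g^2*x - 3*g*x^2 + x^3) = (-8*g^2 - 7*g*x + x^2)/(-12*g^2 + 4*g*x + x^2)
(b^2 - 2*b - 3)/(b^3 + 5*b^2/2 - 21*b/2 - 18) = 2*(b + 1)/(2*b^2 + 11*b + 12)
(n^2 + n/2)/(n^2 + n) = (n + 1/2)/(n + 1)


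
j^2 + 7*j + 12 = (j + 3)*(j + 4)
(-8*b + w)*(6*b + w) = -48*b^2 - 2*b*w + w^2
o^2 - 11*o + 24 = (o - 8)*(o - 3)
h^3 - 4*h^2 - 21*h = h*(h - 7)*(h + 3)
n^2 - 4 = (n - 2)*(n + 2)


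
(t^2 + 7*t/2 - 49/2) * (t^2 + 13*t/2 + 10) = t^4 + 10*t^3 + 33*t^2/4 - 497*t/4 - 245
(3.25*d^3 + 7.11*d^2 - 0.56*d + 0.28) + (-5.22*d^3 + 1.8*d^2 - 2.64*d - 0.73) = -1.97*d^3 + 8.91*d^2 - 3.2*d - 0.45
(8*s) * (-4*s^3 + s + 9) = -32*s^4 + 8*s^2 + 72*s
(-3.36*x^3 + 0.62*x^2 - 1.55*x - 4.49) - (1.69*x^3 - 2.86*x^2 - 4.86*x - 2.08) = -5.05*x^3 + 3.48*x^2 + 3.31*x - 2.41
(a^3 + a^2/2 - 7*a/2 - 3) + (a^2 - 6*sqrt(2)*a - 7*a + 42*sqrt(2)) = a^3 + 3*a^2/2 - 21*a/2 - 6*sqrt(2)*a - 3 + 42*sqrt(2)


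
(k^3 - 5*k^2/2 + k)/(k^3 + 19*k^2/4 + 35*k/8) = 4*(2*k^2 - 5*k + 2)/(8*k^2 + 38*k + 35)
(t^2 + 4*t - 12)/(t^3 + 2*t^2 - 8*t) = (t + 6)/(t*(t + 4))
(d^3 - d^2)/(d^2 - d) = d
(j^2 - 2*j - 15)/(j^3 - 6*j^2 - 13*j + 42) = (j - 5)/(j^2 - 9*j + 14)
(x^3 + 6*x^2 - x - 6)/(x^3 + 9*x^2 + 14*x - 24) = (x + 1)/(x + 4)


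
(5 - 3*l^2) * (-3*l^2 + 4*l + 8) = 9*l^4 - 12*l^3 - 39*l^2 + 20*l + 40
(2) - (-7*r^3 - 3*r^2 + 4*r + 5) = 7*r^3 + 3*r^2 - 4*r - 3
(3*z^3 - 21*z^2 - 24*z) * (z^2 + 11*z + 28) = 3*z^5 + 12*z^4 - 171*z^3 - 852*z^2 - 672*z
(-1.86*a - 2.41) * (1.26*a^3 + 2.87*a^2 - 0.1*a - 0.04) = -2.3436*a^4 - 8.3748*a^3 - 6.7307*a^2 + 0.3154*a + 0.0964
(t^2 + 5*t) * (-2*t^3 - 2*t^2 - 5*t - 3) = -2*t^5 - 12*t^4 - 15*t^3 - 28*t^2 - 15*t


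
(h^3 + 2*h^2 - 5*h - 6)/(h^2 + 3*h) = h - 1 - 2/h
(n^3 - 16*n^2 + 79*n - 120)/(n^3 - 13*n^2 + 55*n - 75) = (n - 8)/(n - 5)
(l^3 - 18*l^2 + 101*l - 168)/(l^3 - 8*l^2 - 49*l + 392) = (l - 3)/(l + 7)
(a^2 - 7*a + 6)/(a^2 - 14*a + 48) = (a - 1)/(a - 8)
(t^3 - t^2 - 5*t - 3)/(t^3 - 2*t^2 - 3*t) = (t + 1)/t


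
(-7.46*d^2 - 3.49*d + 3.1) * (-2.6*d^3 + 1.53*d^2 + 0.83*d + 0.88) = 19.396*d^5 - 2.3398*d^4 - 19.5915*d^3 - 4.7185*d^2 - 0.4982*d + 2.728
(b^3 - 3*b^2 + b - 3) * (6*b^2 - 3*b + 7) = 6*b^5 - 21*b^4 + 22*b^3 - 42*b^2 + 16*b - 21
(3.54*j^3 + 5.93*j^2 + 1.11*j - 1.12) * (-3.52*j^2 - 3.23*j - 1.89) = -12.4608*j^5 - 32.3078*j^4 - 29.7517*j^3 - 10.8506*j^2 + 1.5197*j + 2.1168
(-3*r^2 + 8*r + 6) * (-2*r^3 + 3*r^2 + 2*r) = 6*r^5 - 25*r^4 + 6*r^3 + 34*r^2 + 12*r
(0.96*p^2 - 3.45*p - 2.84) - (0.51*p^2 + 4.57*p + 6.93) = 0.45*p^2 - 8.02*p - 9.77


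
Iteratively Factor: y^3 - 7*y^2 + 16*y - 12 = (y - 2)*(y^2 - 5*y + 6) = (y - 3)*(y - 2)*(y - 2)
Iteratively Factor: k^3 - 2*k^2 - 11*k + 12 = (k + 3)*(k^2 - 5*k + 4) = (k - 4)*(k + 3)*(k - 1)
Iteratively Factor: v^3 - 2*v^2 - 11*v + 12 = (v - 1)*(v^2 - v - 12) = (v - 1)*(v + 3)*(v - 4)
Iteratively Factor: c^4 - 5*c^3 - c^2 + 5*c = (c - 1)*(c^3 - 4*c^2 - 5*c) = (c - 5)*(c - 1)*(c^2 + c) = (c - 5)*(c - 1)*(c + 1)*(c)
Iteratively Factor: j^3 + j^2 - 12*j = (j - 3)*(j^2 + 4*j) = j*(j - 3)*(j + 4)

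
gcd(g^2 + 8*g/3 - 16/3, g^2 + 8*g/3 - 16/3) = g^2 + 8*g/3 - 16/3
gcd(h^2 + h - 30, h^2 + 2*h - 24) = h + 6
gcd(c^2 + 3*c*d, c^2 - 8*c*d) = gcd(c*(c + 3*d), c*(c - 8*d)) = c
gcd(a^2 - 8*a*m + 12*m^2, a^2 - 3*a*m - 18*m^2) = a - 6*m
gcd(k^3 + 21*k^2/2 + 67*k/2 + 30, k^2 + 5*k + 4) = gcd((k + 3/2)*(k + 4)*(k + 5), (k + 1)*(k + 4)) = k + 4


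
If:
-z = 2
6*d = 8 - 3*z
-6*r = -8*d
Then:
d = 7/3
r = 28/9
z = -2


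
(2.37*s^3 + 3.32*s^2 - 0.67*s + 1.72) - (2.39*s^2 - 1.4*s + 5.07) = 2.37*s^3 + 0.93*s^2 + 0.73*s - 3.35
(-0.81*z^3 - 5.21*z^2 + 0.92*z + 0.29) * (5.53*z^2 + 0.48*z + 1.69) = -4.4793*z^5 - 29.2001*z^4 + 1.2179*z^3 - 6.7596*z^2 + 1.694*z + 0.4901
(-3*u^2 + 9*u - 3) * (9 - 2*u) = 6*u^3 - 45*u^2 + 87*u - 27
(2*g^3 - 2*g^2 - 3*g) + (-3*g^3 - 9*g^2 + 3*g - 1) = -g^3 - 11*g^2 - 1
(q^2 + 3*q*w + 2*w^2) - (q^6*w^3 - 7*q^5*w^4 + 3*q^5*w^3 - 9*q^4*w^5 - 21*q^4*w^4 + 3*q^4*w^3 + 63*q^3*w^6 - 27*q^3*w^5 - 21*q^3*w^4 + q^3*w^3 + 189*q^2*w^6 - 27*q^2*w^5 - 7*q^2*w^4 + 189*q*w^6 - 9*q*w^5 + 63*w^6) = -q^6*w^3 + 7*q^5*w^4 - 3*q^5*w^3 + 9*q^4*w^5 + 21*q^4*w^4 - 3*q^4*w^3 - 63*q^3*w^6 + 27*q^3*w^5 + 21*q^3*w^4 - q^3*w^3 - 189*q^2*w^6 + 27*q^2*w^5 + 7*q^2*w^4 + q^2 - 189*q*w^6 + 9*q*w^5 + 3*q*w - 63*w^6 + 2*w^2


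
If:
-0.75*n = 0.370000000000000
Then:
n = -0.49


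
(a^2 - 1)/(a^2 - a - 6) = (1 - a^2)/(-a^2 + a + 6)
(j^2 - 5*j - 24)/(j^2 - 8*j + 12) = (j^2 - 5*j - 24)/(j^2 - 8*j + 12)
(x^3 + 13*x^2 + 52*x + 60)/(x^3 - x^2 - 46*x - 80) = (x + 6)/(x - 8)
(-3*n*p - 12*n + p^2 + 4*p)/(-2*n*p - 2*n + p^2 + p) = (3*n*p + 12*n - p^2 - 4*p)/(2*n*p + 2*n - p^2 - p)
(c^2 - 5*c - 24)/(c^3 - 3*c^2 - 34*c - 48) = 1/(c + 2)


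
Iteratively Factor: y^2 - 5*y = (y - 5)*(y)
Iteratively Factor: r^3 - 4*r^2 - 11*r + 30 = (r - 5)*(r^2 + r - 6) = (r - 5)*(r + 3)*(r - 2)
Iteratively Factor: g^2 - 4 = (g + 2)*(g - 2)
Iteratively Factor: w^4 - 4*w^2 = (w + 2)*(w^3 - 2*w^2) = (w - 2)*(w + 2)*(w^2) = w*(w - 2)*(w + 2)*(w)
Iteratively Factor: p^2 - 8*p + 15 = (p - 5)*(p - 3)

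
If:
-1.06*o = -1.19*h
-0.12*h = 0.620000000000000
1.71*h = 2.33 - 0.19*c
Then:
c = 58.76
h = -5.17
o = -5.80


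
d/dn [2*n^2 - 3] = 4*n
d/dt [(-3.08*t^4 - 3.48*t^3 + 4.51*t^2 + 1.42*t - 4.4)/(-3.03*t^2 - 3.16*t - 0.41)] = (18.6648*t^5 + 39.7428*t^4 + 27.0448*t^3 - 5.6686*t^2 - 30.3622*t - 14.4862)/(9.1809*t^4 + 19.1496*t^3 + 12.4702*t^2 + 2.5912*t + 0.1681)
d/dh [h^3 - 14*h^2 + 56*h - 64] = 3*h^2 - 28*h + 56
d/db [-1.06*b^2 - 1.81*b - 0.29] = -2.12*b - 1.81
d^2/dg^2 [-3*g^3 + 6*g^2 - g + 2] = 12 - 18*g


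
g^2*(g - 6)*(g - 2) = g^4 - 8*g^3 + 12*g^2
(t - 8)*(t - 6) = t^2 - 14*t + 48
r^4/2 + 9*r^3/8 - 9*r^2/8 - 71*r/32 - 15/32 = (r/2 + 1/2)*(r - 3/2)*(r + 1/4)*(r + 5/2)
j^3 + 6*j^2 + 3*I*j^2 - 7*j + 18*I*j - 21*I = (j - 1)*(j + 7)*(j + 3*I)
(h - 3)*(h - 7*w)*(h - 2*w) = h^3 - 9*h^2*w - 3*h^2 + 14*h*w^2 + 27*h*w - 42*w^2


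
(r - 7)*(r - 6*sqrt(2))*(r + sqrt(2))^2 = r^4 - 7*r^3 - 4*sqrt(2)*r^3 - 22*r^2 + 28*sqrt(2)*r^2 - 12*sqrt(2)*r + 154*r + 84*sqrt(2)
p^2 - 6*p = p*(p - 6)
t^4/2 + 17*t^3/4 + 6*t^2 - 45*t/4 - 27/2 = (t/2 + 1/2)*(t - 3/2)*(t + 3)*(t + 6)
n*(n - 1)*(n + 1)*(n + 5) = n^4 + 5*n^3 - n^2 - 5*n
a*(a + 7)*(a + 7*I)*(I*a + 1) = I*a^4 - 6*a^3 + 7*I*a^3 - 42*a^2 + 7*I*a^2 + 49*I*a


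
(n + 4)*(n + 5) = n^2 + 9*n + 20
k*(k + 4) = k^2 + 4*k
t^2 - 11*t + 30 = (t - 6)*(t - 5)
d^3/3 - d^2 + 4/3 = (d/3 + 1/3)*(d - 2)^2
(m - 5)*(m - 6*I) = m^2 - 5*m - 6*I*m + 30*I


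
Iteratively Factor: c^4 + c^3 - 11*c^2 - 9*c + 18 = (c + 2)*(c^3 - c^2 - 9*c + 9) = (c - 1)*(c + 2)*(c^2 - 9) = (c - 3)*(c - 1)*(c + 2)*(c + 3)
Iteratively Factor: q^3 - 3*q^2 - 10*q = (q)*(q^2 - 3*q - 10) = q*(q + 2)*(q - 5)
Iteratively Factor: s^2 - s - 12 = (s + 3)*(s - 4)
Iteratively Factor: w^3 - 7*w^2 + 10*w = (w - 2)*(w^2 - 5*w) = (w - 5)*(w - 2)*(w)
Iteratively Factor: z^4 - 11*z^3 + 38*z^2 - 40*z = (z - 4)*(z^3 - 7*z^2 + 10*z) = (z - 5)*(z - 4)*(z^2 - 2*z) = z*(z - 5)*(z - 4)*(z - 2)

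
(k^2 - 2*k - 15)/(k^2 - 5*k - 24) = (k - 5)/(k - 8)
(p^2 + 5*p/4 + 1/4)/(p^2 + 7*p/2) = (4*p^2 + 5*p + 1)/(2*p*(2*p + 7))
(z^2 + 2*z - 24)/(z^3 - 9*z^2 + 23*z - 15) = (z^2 + 2*z - 24)/(z^3 - 9*z^2 + 23*z - 15)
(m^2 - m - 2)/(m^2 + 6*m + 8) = (m^2 - m - 2)/(m^2 + 6*m + 8)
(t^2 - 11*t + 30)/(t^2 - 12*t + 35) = (t - 6)/(t - 7)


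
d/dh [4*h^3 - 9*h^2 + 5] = 6*h*(2*h - 3)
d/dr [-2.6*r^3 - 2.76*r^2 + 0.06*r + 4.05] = -7.8*r^2 - 5.52*r + 0.06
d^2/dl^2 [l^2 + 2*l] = 2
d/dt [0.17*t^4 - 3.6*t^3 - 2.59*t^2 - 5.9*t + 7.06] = 0.68*t^3 - 10.8*t^2 - 5.18*t - 5.9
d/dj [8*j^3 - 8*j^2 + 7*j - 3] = 24*j^2 - 16*j + 7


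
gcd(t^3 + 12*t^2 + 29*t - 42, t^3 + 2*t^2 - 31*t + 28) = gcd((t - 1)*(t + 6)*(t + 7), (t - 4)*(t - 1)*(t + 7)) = t^2 + 6*t - 7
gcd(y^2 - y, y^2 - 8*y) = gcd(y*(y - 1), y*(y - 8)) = y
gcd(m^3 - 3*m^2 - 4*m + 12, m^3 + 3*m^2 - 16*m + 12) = m - 2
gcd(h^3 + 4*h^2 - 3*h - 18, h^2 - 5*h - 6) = 1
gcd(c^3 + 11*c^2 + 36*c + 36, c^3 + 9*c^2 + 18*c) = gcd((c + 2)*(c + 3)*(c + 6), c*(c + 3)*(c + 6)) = c^2 + 9*c + 18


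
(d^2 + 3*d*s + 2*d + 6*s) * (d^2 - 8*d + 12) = d^4 + 3*d^3*s - 6*d^3 - 18*d^2*s - 4*d^2 - 12*d*s + 24*d + 72*s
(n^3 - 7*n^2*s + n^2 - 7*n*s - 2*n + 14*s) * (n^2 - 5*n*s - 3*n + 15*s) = n^5 - 12*n^4*s - 2*n^4 + 35*n^3*s^2 + 24*n^3*s - 5*n^3 - 70*n^2*s^2 + 60*n^2*s + 6*n^2 - 175*n*s^2 - 72*n*s + 210*s^2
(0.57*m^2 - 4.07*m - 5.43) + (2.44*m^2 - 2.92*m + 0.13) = 3.01*m^2 - 6.99*m - 5.3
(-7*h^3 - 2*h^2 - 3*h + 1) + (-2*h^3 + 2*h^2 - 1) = -9*h^3 - 3*h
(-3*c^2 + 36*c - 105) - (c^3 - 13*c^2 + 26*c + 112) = -c^3 + 10*c^2 + 10*c - 217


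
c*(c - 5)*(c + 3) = c^3 - 2*c^2 - 15*c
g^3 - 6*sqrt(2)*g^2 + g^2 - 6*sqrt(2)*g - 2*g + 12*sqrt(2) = (g - 1)*(g + 2)*(g - 6*sqrt(2))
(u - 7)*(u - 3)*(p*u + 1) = p*u^3 - 10*p*u^2 + 21*p*u + u^2 - 10*u + 21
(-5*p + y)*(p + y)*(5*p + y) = -25*p^3 - 25*p^2*y + p*y^2 + y^3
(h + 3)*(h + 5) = h^2 + 8*h + 15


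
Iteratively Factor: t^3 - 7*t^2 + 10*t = (t - 5)*(t^2 - 2*t) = (t - 5)*(t - 2)*(t)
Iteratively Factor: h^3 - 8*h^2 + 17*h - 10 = (h - 5)*(h^2 - 3*h + 2) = (h - 5)*(h - 2)*(h - 1)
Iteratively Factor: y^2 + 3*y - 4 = (y + 4)*(y - 1)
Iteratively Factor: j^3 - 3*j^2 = (j - 3)*(j^2) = j*(j - 3)*(j)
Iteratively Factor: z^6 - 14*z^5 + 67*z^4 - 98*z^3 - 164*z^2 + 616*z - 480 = (z - 2)*(z^5 - 12*z^4 + 43*z^3 - 12*z^2 - 188*z + 240) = (z - 3)*(z - 2)*(z^4 - 9*z^3 + 16*z^2 + 36*z - 80) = (z - 4)*(z - 3)*(z - 2)*(z^3 - 5*z^2 - 4*z + 20) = (z - 4)*(z - 3)*(z - 2)^2*(z^2 - 3*z - 10) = (z - 4)*(z - 3)*(z - 2)^2*(z + 2)*(z - 5)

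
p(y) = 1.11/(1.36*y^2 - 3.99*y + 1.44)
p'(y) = 1.11*(3.99 - 2.72*y)/(1.36*y^2 - 3.99*y + 1.44)^2 = (4.4289 - 3.0192*y)/(1.36*y^2 - 3.99*y + 1.44)^2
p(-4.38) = 0.02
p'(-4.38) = 0.01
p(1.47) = -0.75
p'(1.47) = -0.00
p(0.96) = -0.98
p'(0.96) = 1.18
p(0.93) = -1.01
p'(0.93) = 1.35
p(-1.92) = 0.08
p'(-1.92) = 0.05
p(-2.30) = 0.06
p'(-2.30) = 0.04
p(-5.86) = 0.02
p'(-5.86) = 0.00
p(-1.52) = 0.10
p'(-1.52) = 0.08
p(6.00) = 0.04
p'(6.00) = -0.02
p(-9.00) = 0.01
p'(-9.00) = 0.00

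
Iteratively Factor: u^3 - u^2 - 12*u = (u - 4)*(u^2 + 3*u) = (u - 4)*(u + 3)*(u)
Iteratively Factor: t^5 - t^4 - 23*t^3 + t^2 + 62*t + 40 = (t - 5)*(t^4 + 4*t^3 - 3*t^2 - 14*t - 8) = (t - 5)*(t + 4)*(t^3 - 3*t - 2) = (t - 5)*(t + 1)*(t + 4)*(t^2 - t - 2) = (t - 5)*(t - 2)*(t + 1)*(t + 4)*(t + 1)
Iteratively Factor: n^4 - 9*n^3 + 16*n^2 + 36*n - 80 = (n - 2)*(n^3 - 7*n^2 + 2*n + 40) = (n - 2)*(n + 2)*(n^2 - 9*n + 20) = (n - 5)*(n - 2)*(n + 2)*(n - 4)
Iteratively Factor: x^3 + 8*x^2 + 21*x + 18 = (x + 3)*(x^2 + 5*x + 6) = (x + 2)*(x + 3)*(x + 3)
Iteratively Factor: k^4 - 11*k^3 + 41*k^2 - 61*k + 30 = (k - 1)*(k^3 - 10*k^2 + 31*k - 30) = (k - 5)*(k - 1)*(k^2 - 5*k + 6) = (k - 5)*(k - 3)*(k - 1)*(k - 2)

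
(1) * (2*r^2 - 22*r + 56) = 2*r^2 - 22*r + 56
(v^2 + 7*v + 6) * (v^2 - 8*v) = v^4 - v^3 - 50*v^2 - 48*v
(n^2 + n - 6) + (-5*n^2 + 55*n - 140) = -4*n^2 + 56*n - 146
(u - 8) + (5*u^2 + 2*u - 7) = 5*u^2 + 3*u - 15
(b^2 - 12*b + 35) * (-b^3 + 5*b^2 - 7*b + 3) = -b^5 + 17*b^4 - 102*b^3 + 262*b^2 - 281*b + 105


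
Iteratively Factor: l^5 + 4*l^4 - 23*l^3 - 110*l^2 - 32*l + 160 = (l + 2)*(l^4 + 2*l^3 - 27*l^2 - 56*l + 80) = (l - 5)*(l + 2)*(l^3 + 7*l^2 + 8*l - 16) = (l - 5)*(l + 2)*(l + 4)*(l^2 + 3*l - 4) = (l - 5)*(l + 2)*(l + 4)^2*(l - 1)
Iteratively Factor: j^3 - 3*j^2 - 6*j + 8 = (j - 1)*(j^2 - 2*j - 8) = (j - 1)*(j + 2)*(j - 4)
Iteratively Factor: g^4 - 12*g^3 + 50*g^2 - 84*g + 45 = (g - 1)*(g^3 - 11*g^2 + 39*g - 45) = (g - 3)*(g - 1)*(g^2 - 8*g + 15) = (g - 3)^2*(g - 1)*(g - 5)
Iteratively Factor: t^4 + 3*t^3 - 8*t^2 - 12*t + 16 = (t + 2)*(t^3 + t^2 - 10*t + 8) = (t + 2)*(t + 4)*(t^2 - 3*t + 2) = (t - 1)*(t + 2)*(t + 4)*(t - 2)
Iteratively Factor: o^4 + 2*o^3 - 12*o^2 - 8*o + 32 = (o + 4)*(o^3 - 2*o^2 - 4*o + 8) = (o - 2)*(o + 4)*(o^2 - 4) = (o - 2)*(o + 2)*(o + 4)*(o - 2)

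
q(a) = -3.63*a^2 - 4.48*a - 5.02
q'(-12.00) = 82.64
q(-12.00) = -473.98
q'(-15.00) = 104.42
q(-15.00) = -754.57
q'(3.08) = -26.84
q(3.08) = -53.25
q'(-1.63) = 7.35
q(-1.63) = -7.36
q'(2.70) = -24.08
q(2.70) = -43.58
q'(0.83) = -10.51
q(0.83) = -11.24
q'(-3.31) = 19.55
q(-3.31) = -29.96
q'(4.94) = -40.34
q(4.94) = -115.74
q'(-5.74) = 37.19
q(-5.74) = -98.90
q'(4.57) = -37.66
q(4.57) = -101.31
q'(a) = -7.26*a - 4.48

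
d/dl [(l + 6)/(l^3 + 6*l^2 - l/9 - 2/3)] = -162*l/(81*l^4 - 18*l^2 + 1)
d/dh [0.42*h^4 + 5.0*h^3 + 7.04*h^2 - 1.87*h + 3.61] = 1.68*h^3 + 15.0*h^2 + 14.08*h - 1.87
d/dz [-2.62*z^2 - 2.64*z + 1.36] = -5.24*z - 2.64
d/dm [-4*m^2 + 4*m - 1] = 4 - 8*m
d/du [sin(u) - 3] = cos(u)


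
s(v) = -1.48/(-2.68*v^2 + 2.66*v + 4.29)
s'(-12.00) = 0.00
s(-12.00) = 0.00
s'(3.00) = -0.14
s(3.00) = 0.12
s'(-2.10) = 0.12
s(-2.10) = 0.11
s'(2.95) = -0.16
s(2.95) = 0.13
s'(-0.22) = 0.44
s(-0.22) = -0.41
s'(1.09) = -0.29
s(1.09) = -0.37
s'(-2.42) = 0.07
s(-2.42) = 0.08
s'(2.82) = -0.20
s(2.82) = 0.16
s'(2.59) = -0.36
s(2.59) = 0.22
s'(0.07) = 0.17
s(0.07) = -0.33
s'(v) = -1.48*(5.36*v - 2.66)/(-2.68*v^2 + 2.66*v + 4.29)^2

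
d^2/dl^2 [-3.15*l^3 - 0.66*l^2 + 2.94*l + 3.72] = -18.9*l - 1.32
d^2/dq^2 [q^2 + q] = 2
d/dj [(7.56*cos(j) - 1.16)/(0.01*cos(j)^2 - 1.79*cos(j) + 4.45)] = (0.0756*cos(j)^2 - 0.0231999999999992*cos(j) - 31.5656)*sin(j)/(0.0001*cos(j)^4 - 0.0358*cos(j)^3 + 3.2931*cos(j)^2 - 15.931*cos(j) + 19.8025)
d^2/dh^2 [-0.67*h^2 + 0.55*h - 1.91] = -1.34000000000000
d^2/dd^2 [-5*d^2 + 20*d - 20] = -10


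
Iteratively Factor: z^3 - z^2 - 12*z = (z - 4)*(z^2 + 3*z) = z*(z - 4)*(z + 3)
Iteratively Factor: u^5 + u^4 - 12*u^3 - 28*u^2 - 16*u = (u + 2)*(u^4 - u^3 - 10*u^2 - 8*u) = (u + 2)^2*(u^3 - 3*u^2 - 4*u) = (u - 4)*(u + 2)^2*(u^2 + u) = u*(u - 4)*(u + 2)^2*(u + 1)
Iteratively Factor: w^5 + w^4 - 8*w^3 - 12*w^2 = (w + 2)*(w^4 - w^3 - 6*w^2) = (w + 2)^2*(w^3 - 3*w^2) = w*(w + 2)^2*(w^2 - 3*w) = w*(w - 3)*(w + 2)^2*(w)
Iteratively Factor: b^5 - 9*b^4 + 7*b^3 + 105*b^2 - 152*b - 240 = (b + 1)*(b^4 - 10*b^3 + 17*b^2 + 88*b - 240) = (b - 4)*(b + 1)*(b^3 - 6*b^2 - 7*b + 60) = (b - 4)*(b + 1)*(b + 3)*(b^2 - 9*b + 20) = (b - 5)*(b - 4)*(b + 1)*(b + 3)*(b - 4)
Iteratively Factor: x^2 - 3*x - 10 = (x + 2)*(x - 5)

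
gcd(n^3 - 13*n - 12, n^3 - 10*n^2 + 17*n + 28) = n^2 - 3*n - 4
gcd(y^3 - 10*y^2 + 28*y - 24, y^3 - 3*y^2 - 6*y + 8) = 1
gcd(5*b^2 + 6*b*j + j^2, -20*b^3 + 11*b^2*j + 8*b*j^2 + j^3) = 5*b + j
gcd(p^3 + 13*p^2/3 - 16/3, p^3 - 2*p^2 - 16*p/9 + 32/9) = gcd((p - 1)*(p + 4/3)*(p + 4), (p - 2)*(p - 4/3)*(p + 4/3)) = p + 4/3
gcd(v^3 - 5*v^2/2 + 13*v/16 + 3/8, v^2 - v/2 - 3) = v - 2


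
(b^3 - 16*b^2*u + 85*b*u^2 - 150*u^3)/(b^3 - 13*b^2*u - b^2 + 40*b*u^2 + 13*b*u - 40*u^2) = (-b^2 + 11*b*u - 30*u^2)/(-b^2 + 8*b*u + b - 8*u)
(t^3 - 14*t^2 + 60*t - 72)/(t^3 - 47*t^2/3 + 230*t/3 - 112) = 3*(t^2 - 8*t + 12)/(3*t^2 - 29*t + 56)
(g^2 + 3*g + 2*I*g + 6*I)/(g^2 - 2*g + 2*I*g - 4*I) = (g + 3)/(g - 2)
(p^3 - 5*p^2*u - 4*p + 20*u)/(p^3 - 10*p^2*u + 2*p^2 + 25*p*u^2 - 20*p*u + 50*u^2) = (p - 2)/(p - 5*u)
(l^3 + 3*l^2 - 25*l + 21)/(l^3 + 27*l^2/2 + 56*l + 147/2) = 2*(l^2 - 4*l + 3)/(2*l^2 + 13*l + 21)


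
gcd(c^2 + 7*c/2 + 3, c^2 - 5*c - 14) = c + 2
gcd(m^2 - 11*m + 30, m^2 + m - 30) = m - 5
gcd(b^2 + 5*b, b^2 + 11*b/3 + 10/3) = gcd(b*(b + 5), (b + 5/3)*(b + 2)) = 1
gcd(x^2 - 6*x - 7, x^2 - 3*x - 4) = x + 1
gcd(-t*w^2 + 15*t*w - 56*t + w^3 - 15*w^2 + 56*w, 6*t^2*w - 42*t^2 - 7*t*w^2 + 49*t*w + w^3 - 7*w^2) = t*w - 7*t - w^2 + 7*w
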